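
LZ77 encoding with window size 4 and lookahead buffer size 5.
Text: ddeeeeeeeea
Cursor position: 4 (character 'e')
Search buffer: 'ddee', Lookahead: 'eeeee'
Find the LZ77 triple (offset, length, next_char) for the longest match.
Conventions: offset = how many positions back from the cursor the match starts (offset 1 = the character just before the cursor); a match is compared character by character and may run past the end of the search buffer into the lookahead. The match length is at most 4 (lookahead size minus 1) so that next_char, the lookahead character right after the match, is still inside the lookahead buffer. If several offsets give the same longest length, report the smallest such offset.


Try each offset into the search buffer:
  offset=1 (pos 3, char 'e'): match length 4
  offset=2 (pos 2, char 'e'): match length 4
  offset=3 (pos 1, char 'd'): match length 0
  offset=4 (pos 0, char 'd'): match length 0
Longest match has length 4, found at offsets 1, 2; take the smallest, offset 1.
next_char = character at position 4 + 4 = 8 -> 'e'

Best match: offset=1, length=4 (matching 'eeee' starting at position 3)
LZ77 triple: (1, 4, 'e')


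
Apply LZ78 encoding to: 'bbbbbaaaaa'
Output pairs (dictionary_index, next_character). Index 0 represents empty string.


LZ78 encoding steps:
Dictionary: {0: ''}
Step 1: w='' (idx 0), next='b' -> output (0, 'b'), add 'b' as idx 1
Step 2: w='b' (idx 1), next='b' -> output (1, 'b'), add 'bb' as idx 2
Step 3: w='bb' (idx 2), next='a' -> output (2, 'a'), add 'bba' as idx 3
Step 4: w='' (idx 0), next='a' -> output (0, 'a'), add 'a' as idx 4
Step 5: w='a' (idx 4), next='a' -> output (4, 'a'), add 'aa' as idx 5
Step 6: w='a' (idx 4), end of input -> output (4, '')


Encoded: [(0, 'b'), (1, 'b'), (2, 'a'), (0, 'a'), (4, 'a'), (4, '')]


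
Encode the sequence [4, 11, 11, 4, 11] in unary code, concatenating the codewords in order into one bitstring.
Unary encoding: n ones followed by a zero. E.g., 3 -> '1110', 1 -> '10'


Encode each number as n ones followed by a terminating 0:
  4 -> 11110 (5 bits)
  11 -> 111111111110 (12 bits)
  11 -> 111111111110 (12 bits)
  4 -> 11110 (5 bits)
  11 -> 111111111110 (12 bits)
Total length = 5 + 12 + 12 + 5 + 12 = 46 bits.

Unary([4, 11, 11, 4, 11]) = 1111011111111111011111111111011110111111111110 (46 bits)


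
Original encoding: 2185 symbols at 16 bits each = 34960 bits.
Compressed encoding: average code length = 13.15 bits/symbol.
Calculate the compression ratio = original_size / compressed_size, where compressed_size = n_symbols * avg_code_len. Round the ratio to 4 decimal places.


original_size = n_symbols * orig_bits = 2185 * 16 = 34960 bits
compressed_size = n_symbols * avg_code_len = 2185 * 13.15 = 28732.75 bits
ratio = original_size / compressed_size = 34960 / 28732.75 = 1.2167

Compression ratio = 1.2167


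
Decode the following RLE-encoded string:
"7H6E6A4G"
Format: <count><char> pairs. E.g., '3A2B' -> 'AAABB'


Expanding each <count><char> pair:
  7H -> 'HHHHHHH'
  6E -> 'EEEEEE'
  6A -> 'AAAAAA'
  4G -> 'GGGG'

Decoded = HHHHHHHEEEEEEAAAAAAGGGG


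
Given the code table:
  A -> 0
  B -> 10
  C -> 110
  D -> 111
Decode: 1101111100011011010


Decoding:
110 -> C
111 -> D
110 -> C
0 -> A
0 -> A
110 -> C
110 -> C
10 -> B


Result: CDCAACCB


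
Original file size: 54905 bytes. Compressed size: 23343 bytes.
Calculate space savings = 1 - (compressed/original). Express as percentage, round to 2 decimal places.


ratio = compressed/original = 23343/54905 = 0.425153
savings = 1 - ratio = 1 - 0.425153 = 0.574847
as a percentage: 0.574847 * 100 = 57.48%

Space savings = 1 - 23343/54905 = 57.48%


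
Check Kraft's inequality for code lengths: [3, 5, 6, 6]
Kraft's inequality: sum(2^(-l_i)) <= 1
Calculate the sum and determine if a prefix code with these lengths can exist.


Sum = 2^(-3) + 2^(-5) + 2^(-6) + 2^(-6)
    = 0.125 + 0.03125 + 0.015625 + 0.015625
    = 12/64 = 0.1875
Since 0.1875 <= 1, Kraft's inequality IS satisfied.
A prefix code with these lengths CAN exist.

Kraft sum = 0.1875. Satisfied.


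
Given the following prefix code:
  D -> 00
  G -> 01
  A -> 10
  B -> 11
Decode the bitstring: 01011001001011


Decoding step by step:
Bits 01 -> G
Bits 01 -> G
Bits 10 -> A
Bits 01 -> G
Bits 00 -> D
Bits 10 -> A
Bits 11 -> B


Decoded message: GGAGDAB


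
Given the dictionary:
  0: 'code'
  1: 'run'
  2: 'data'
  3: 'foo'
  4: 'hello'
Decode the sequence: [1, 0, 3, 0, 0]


Look up each index in the dictionary:
  1 -> 'run'
  0 -> 'code'
  3 -> 'foo'
  0 -> 'code'
  0 -> 'code'

Decoded: "run code foo code code"


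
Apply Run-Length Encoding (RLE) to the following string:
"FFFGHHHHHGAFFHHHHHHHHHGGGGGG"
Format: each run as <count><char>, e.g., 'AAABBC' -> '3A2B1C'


Scanning runs left to right:
  i=0: run of 'F' x 3 -> '3F'
  i=3: run of 'G' x 1 -> '1G'
  i=4: run of 'H' x 5 -> '5H'
  i=9: run of 'G' x 1 -> '1G'
  i=10: run of 'A' x 1 -> '1A'
  i=11: run of 'F' x 2 -> '2F'
  i=13: run of 'H' x 9 -> '9H'
  i=22: run of 'G' x 6 -> '6G'

RLE = 3F1G5H1G1A2F9H6G


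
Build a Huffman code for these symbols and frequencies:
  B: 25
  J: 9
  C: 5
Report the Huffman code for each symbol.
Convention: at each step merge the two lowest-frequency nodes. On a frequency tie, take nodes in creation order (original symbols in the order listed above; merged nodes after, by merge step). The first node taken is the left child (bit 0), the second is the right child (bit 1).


Huffman tree construction:
Step 1: Merge C(5) + J(9) = 14
Step 2: Merge (C+J)(14) + B(25) = 39
Read each symbol's code off the tree from the root (left child = 0, right child = 1).

Codes:
  B: 1 (length 1)
  J: 01 (length 2)
  C: 00 (length 2)
Average code length: 53/39 = 1.3590 bits/symbol


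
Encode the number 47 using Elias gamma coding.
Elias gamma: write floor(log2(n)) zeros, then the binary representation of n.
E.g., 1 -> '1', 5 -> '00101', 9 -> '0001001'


num_bits = floor(log2(47)) + 1 = 6
leading_zeros = num_bits - 1 = 5
binary(47) = 101111

Elias gamma(47) = '00000' + '101111' = 00000101111 (11 bits)


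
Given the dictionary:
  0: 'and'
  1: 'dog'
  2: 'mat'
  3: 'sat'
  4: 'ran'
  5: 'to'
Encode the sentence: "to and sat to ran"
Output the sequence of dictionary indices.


Look up each word in the dictionary:
  'to' -> 5
  'and' -> 0
  'sat' -> 3
  'to' -> 5
  'ran' -> 4

Encoded: [5, 0, 3, 5, 4]


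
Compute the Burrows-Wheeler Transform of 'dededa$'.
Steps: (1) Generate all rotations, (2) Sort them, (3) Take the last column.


Rotations (sorted):
  0: $dededa -> last char: a
  1: a$deded -> last char: d
  2: da$dede -> last char: e
  3: deda$de -> last char: e
  4: dededa$ -> last char: $
  5: eda$ded -> last char: d
  6: ededa$d -> last char: d


BWT = adee$dd


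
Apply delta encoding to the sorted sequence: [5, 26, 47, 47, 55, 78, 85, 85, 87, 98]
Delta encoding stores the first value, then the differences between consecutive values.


First value: 5
Deltas:
  26 - 5 = 21
  47 - 26 = 21
  47 - 47 = 0
  55 - 47 = 8
  78 - 55 = 23
  85 - 78 = 7
  85 - 85 = 0
  87 - 85 = 2
  98 - 87 = 11


Delta encoded: [5, 21, 21, 0, 8, 23, 7, 0, 2, 11]


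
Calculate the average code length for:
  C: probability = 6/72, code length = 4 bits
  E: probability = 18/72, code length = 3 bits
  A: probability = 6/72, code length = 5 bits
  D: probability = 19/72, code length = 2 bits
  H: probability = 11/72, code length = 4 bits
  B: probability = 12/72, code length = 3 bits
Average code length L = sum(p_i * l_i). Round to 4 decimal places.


Weighted contributions p_i * l_i:
  C: (6/72) * 4 = 24/72
  E: (18/72) * 3 = 54/72
  A: (6/72) * 5 = 30/72
  D: (19/72) * 2 = 38/72
  H: (11/72) * 4 = 44/72
  B: (12/72) * 3 = 36/72
Sum = (24 + 54 + 30 + 38 + 44 + 36)/72 = 226/72

L = 226/72 = 3.1389 bits/symbol


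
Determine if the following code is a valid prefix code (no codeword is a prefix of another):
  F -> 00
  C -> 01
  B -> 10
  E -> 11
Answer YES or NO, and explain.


Checking each pair (does one codeword prefix another?):
  F='00' vs C='01': no prefix
  F='00' vs B='10': no prefix
  F='00' vs E='11': no prefix
  C='01' vs F='00': no prefix
  C='01' vs B='10': no prefix
  C='01' vs E='11': no prefix
  B='10' vs F='00': no prefix
  B='10' vs C='01': no prefix
  B='10' vs E='11': no prefix
  E='11' vs F='00': no prefix
  E='11' vs C='01': no prefix
  E='11' vs B='10': no prefix
No violation found over all pairs.

YES -- this is a valid prefix code. No codeword is a prefix of any other codeword.


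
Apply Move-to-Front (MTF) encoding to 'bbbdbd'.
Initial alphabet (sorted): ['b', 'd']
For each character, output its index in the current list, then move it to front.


MTF encoding:
'b': index 0 in ['b', 'd'] -> ['b', 'd']
'b': index 0 in ['b', 'd'] -> ['b', 'd']
'b': index 0 in ['b', 'd'] -> ['b', 'd']
'd': index 1 in ['b', 'd'] -> ['d', 'b']
'b': index 1 in ['d', 'b'] -> ['b', 'd']
'd': index 1 in ['b', 'd'] -> ['d', 'b']


Output: [0, 0, 0, 1, 1, 1]


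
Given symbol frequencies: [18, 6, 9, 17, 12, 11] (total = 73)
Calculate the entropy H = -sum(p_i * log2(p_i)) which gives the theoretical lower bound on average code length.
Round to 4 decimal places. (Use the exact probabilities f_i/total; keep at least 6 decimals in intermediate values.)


Per-symbol terms -p_i * log2(p_i) with p_i = f_i/73:
  p = 18/73 = 0.246575: log2(p) = -2.019900, -p*log2(p) = 0.498057
  p = 6/73 = 0.082192: log2(p) = -3.604862, -p*log2(p) = 0.296290
  p = 9/73 = 0.123288: log2(p) = -3.019900, -p*log2(p) = 0.372316
  p = 17/73 = 0.232877: log2(p) = -2.102362, -p*log2(p) = 0.489591
  p = 12/73 = 0.164384: log2(p) = -2.604862, -p*log2(p) = 0.428197
  p = 11/73 = 0.150685: log2(p) = -2.730393, -p*log2(p) = 0.411429
H = 0.498057 + 0.296290 + 0.372316 + 0.489591 + 0.428197 + 0.411429 = 2.495880

H = 2.4959 bits/symbol


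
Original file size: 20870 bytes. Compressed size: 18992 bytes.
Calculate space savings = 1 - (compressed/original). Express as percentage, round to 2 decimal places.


ratio = compressed/original = 18992/20870 = 0.910014
savings = 1 - ratio = 1 - 0.910014 = 0.089986
as a percentage: 0.089986 * 100 = 9.0%

Space savings = 1 - 18992/20870 = 9.0%


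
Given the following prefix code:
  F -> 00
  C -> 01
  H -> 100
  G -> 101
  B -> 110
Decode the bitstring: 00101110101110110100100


Decoding step by step:
Bits 00 -> F
Bits 101 -> G
Bits 110 -> B
Bits 101 -> G
Bits 110 -> B
Bits 110 -> B
Bits 100 -> H
Bits 100 -> H


Decoded message: FGBGBBHH


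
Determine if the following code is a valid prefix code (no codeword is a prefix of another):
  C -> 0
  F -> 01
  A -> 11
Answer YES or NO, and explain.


Checking each pair (does one codeword prefix another?):
  C='0' vs F='01': prefix -- VIOLATION

NO -- this is NOT a valid prefix code. C (0) is a prefix of F (01).


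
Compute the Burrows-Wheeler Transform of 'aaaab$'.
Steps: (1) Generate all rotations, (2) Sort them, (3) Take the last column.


Rotations (sorted):
  0: $aaaab -> last char: b
  1: aaaab$ -> last char: $
  2: aaab$a -> last char: a
  3: aab$aa -> last char: a
  4: ab$aaa -> last char: a
  5: b$aaaa -> last char: a


BWT = b$aaaa


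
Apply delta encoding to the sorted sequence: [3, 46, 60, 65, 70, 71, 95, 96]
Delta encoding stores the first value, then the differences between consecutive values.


First value: 3
Deltas:
  46 - 3 = 43
  60 - 46 = 14
  65 - 60 = 5
  70 - 65 = 5
  71 - 70 = 1
  95 - 71 = 24
  96 - 95 = 1


Delta encoded: [3, 43, 14, 5, 5, 1, 24, 1]


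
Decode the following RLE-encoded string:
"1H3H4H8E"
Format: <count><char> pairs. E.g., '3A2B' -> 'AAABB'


Expanding each <count><char> pair:
  1H -> 'H'
  3H -> 'HHH'
  4H -> 'HHHH'
  8E -> 'EEEEEEEE'

Decoded = HHHHHHHHEEEEEEEE


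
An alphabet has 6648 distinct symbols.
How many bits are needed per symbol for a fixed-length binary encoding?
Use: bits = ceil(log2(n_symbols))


log2(6648) = 12.6987
Bracket: 2^12 = 4096 < 6648 <= 2^13 = 8192
So ceil(log2(6648)) = 13

bits = ceil(log2(6648)) = ceil(12.6987) = 13 bits


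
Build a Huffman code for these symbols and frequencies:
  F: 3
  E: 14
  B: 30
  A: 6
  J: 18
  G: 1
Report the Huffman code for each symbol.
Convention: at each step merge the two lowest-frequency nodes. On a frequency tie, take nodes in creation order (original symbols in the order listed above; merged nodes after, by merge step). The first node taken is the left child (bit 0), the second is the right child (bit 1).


Huffman tree construction:
Step 1: Merge G(1) + F(3) = 4
Step 2: Merge (G+F)(4) + A(6) = 10
Step 3: Merge ((G+F)+A)(10) + E(14) = 24
Step 4: Merge J(18) + (((G+F)+A)+E)(24) = 42
Step 5: Merge B(30) + (J+(((G+F)+A)+E))(42) = 72
Read each symbol's code off the tree from the root (left child = 0, right child = 1).

Codes:
  F: 11001 (length 5)
  E: 111 (length 3)
  B: 0 (length 1)
  A: 1101 (length 4)
  J: 10 (length 2)
  G: 11000 (length 5)
Average code length: 152/72 = 2.1111 bits/symbol


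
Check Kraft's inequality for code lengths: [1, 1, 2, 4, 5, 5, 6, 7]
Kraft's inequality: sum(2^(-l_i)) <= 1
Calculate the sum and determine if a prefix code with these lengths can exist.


Sum = 2^(-1) + 2^(-1) + 2^(-2) + 2^(-4) + 2^(-5) + 2^(-5) + 2^(-6) + 2^(-7)
    = 0.5 + 0.5 + 0.25 + 0.0625 + 0.03125 + 0.03125 + 0.015625 + 0.0078125
    = 179/128 = 1.3984375
Since 1.3984375 > 1, Kraft's inequality is NOT satisfied.
A prefix code with these lengths CANNOT exist.

Kraft sum = 1.3984375. Not satisfied.


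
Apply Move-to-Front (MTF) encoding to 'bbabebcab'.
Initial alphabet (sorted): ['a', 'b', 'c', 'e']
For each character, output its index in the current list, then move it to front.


MTF encoding:
'b': index 1 in ['a', 'b', 'c', 'e'] -> ['b', 'a', 'c', 'e']
'b': index 0 in ['b', 'a', 'c', 'e'] -> ['b', 'a', 'c', 'e']
'a': index 1 in ['b', 'a', 'c', 'e'] -> ['a', 'b', 'c', 'e']
'b': index 1 in ['a', 'b', 'c', 'e'] -> ['b', 'a', 'c', 'e']
'e': index 3 in ['b', 'a', 'c', 'e'] -> ['e', 'b', 'a', 'c']
'b': index 1 in ['e', 'b', 'a', 'c'] -> ['b', 'e', 'a', 'c']
'c': index 3 in ['b', 'e', 'a', 'c'] -> ['c', 'b', 'e', 'a']
'a': index 3 in ['c', 'b', 'e', 'a'] -> ['a', 'c', 'b', 'e']
'b': index 2 in ['a', 'c', 'b', 'e'] -> ['b', 'a', 'c', 'e']


Output: [1, 0, 1, 1, 3, 1, 3, 3, 2]


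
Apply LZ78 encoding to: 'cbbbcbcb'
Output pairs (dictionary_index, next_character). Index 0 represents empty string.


LZ78 encoding steps:
Dictionary: {0: ''}
Step 1: w='' (idx 0), next='c' -> output (0, 'c'), add 'c' as idx 1
Step 2: w='' (idx 0), next='b' -> output (0, 'b'), add 'b' as idx 2
Step 3: w='b' (idx 2), next='b' -> output (2, 'b'), add 'bb' as idx 3
Step 4: w='c' (idx 1), next='b' -> output (1, 'b'), add 'cb' as idx 4
Step 5: w='cb' (idx 4), end of input -> output (4, '')


Encoded: [(0, 'c'), (0, 'b'), (2, 'b'), (1, 'b'), (4, '')]


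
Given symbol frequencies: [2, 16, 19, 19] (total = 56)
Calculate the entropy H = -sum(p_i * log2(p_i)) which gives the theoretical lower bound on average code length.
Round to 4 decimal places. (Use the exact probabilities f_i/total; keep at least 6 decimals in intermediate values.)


Per-symbol terms -p_i * log2(p_i) with p_i = f_i/56:
  p = 2/56 = 0.035714: log2(p) = -4.807355, -p*log2(p) = 0.171691
  p = 16/56 = 0.285714: log2(p) = -1.807355, -p*log2(p) = 0.516387
  p = 19/56 = 0.339286: log2(p) = -1.559427, -p*log2(p) = 0.529091
  p = 19/56 = 0.339286: log2(p) = -1.559427, -p*log2(p) = 0.529091
H = 0.171691 + 0.516387 + 0.529091 + 0.529091 = 1.746260

H = 1.7463 bits/symbol


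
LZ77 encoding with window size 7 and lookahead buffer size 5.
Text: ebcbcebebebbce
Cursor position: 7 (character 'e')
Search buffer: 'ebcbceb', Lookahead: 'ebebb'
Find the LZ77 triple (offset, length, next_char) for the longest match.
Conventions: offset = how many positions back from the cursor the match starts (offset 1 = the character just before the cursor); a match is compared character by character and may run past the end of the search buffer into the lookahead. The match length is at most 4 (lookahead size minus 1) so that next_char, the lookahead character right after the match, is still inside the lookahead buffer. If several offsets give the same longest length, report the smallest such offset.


Try each offset into the search buffer:
  offset=1 (pos 6, char 'b'): match length 0
  offset=2 (pos 5, char 'e'): match length 4
  offset=3 (pos 4, char 'c'): match length 0
  offset=4 (pos 3, char 'b'): match length 0
  offset=5 (pos 2, char 'c'): match length 0
  offset=6 (pos 1, char 'b'): match length 0
  offset=7 (pos 0, char 'e'): match length 2
Longest match has length 4 at offset 2.
next_char = character at position 7 + 4 = 11 -> 'b'

Best match: offset=2, length=4 (matching 'ebeb' starting at position 5)
LZ77 triple: (2, 4, 'b')


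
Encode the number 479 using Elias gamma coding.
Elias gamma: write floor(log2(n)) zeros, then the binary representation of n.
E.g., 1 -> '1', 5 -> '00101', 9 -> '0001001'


num_bits = floor(log2(479)) + 1 = 9
leading_zeros = num_bits - 1 = 8
binary(479) = 111011111

Elias gamma(479) = '00000000' + '111011111' = 00000000111011111 (17 bits)


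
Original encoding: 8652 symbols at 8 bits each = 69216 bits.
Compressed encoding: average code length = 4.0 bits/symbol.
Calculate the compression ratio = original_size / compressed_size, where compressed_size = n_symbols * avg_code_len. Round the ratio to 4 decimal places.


original_size = n_symbols * orig_bits = 8652 * 8 = 69216 bits
compressed_size = n_symbols * avg_code_len = 8652 * 4.0 = 34608.0 bits
ratio = original_size / compressed_size = 69216 / 34608.0 = 2.0

Compression ratio = 2.0


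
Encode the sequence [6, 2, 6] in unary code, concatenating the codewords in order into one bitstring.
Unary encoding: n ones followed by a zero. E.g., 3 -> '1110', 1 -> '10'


Encode each number as n ones followed by a terminating 0:
  6 -> 1111110 (7 bits)
  2 -> 110 (3 bits)
  6 -> 1111110 (7 bits)
Total length = 7 + 3 + 7 = 17 bits.

Unary([6, 2, 6]) = 11111101101111110 (17 bits)


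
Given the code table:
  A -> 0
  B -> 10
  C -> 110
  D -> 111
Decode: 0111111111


Decoding:
0 -> A
111 -> D
111 -> D
111 -> D


Result: ADDD


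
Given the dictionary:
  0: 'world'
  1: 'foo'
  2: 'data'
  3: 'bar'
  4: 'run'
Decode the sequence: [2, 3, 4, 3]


Look up each index in the dictionary:
  2 -> 'data'
  3 -> 'bar'
  4 -> 'run'
  3 -> 'bar'

Decoded: "data bar run bar"


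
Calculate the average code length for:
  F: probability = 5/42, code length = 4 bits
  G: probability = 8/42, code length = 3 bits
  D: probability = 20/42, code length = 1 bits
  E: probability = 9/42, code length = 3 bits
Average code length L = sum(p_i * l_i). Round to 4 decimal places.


Weighted contributions p_i * l_i:
  F: (5/42) * 4 = 20/42
  G: (8/42) * 3 = 24/42
  D: (20/42) * 1 = 20/42
  E: (9/42) * 3 = 27/42
Sum = (20 + 24 + 20 + 27)/42 = 91/42

L = 91/42 = 2.1667 bits/symbol


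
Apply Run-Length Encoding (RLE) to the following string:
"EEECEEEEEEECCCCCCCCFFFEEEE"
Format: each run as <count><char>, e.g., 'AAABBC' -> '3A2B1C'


Scanning runs left to right:
  i=0: run of 'E' x 3 -> '3E'
  i=3: run of 'C' x 1 -> '1C'
  i=4: run of 'E' x 7 -> '7E'
  i=11: run of 'C' x 8 -> '8C'
  i=19: run of 'F' x 3 -> '3F'
  i=22: run of 'E' x 4 -> '4E'

RLE = 3E1C7E8C3F4E


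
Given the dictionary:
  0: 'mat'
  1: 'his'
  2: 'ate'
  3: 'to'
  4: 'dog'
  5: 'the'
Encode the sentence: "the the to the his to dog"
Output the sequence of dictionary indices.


Look up each word in the dictionary:
  'the' -> 5
  'the' -> 5
  'to' -> 3
  'the' -> 5
  'his' -> 1
  'to' -> 3
  'dog' -> 4

Encoded: [5, 5, 3, 5, 1, 3, 4]


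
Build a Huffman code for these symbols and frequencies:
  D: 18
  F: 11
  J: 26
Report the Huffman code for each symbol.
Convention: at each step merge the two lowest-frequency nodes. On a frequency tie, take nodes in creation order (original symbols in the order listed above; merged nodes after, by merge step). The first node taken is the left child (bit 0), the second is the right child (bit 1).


Huffman tree construction:
Step 1: Merge F(11) + D(18) = 29
Step 2: Merge J(26) + (F+D)(29) = 55
Read each symbol's code off the tree from the root (left child = 0, right child = 1).

Codes:
  D: 11 (length 2)
  F: 10 (length 2)
  J: 0 (length 1)
Average code length: 84/55 = 1.5273 bits/symbol


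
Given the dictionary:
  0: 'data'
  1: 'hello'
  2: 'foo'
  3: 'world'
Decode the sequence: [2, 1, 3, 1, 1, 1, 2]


Look up each index in the dictionary:
  2 -> 'foo'
  1 -> 'hello'
  3 -> 'world'
  1 -> 'hello'
  1 -> 'hello'
  1 -> 'hello'
  2 -> 'foo'

Decoded: "foo hello world hello hello hello foo"


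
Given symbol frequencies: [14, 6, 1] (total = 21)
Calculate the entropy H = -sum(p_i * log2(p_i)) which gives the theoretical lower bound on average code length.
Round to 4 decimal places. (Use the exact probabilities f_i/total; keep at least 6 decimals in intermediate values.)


Per-symbol terms -p_i * log2(p_i) with p_i = f_i/21:
  p = 14/21 = 0.666667: log2(p) = -0.584963, -p*log2(p) = 0.389975
  p = 6/21 = 0.285714: log2(p) = -1.807355, -p*log2(p) = 0.516387
  p = 1/21 = 0.047619: log2(p) = -4.392317, -p*log2(p) = 0.209158
H = 0.389975 + 0.516387 + 0.209158 = 1.115520

H = 1.1155 bits/symbol


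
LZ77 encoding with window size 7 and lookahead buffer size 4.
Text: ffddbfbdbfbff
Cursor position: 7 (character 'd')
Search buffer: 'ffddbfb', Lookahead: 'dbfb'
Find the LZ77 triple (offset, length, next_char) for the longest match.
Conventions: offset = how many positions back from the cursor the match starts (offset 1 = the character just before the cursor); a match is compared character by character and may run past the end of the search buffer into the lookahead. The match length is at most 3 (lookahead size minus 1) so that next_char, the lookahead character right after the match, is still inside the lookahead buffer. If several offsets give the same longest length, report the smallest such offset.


Try each offset into the search buffer:
  offset=1 (pos 6, char 'b'): match length 0
  offset=2 (pos 5, char 'f'): match length 0
  offset=3 (pos 4, char 'b'): match length 0
  offset=4 (pos 3, char 'd'): match length 3
  offset=5 (pos 2, char 'd'): match length 1
  offset=6 (pos 1, char 'f'): match length 0
  offset=7 (pos 0, char 'f'): match length 0
Longest match has length 3 at offset 4.
next_char = character at position 7 + 3 = 10 -> 'b'

Best match: offset=4, length=3 (matching 'dbf' starting at position 3)
LZ77 triple: (4, 3, 'b')


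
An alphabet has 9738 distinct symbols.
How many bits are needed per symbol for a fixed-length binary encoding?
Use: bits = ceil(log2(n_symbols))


log2(9738) = 13.2494
Bracket: 2^13 = 8192 < 9738 <= 2^14 = 16384
So ceil(log2(9738)) = 14

bits = ceil(log2(9738)) = ceil(13.2494) = 14 bits


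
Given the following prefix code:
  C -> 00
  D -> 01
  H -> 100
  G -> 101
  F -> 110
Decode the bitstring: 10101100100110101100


Decoding step by step:
Bits 101 -> G
Bits 01 -> D
Bits 100 -> H
Bits 100 -> H
Bits 110 -> F
Bits 101 -> G
Bits 100 -> H


Decoded message: GDHHFGH


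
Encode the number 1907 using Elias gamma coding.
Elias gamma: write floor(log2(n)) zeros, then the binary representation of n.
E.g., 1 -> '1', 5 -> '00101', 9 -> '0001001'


num_bits = floor(log2(1907)) + 1 = 11
leading_zeros = num_bits - 1 = 10
binary(1907) = 11101110011

Elias gamma(1907) = '0000000000' + '11101110011' = 000000000011101110011 (21 bits)


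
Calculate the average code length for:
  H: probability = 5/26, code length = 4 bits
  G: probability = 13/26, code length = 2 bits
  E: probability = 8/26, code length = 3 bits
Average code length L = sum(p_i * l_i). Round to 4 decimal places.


Weighted contributions p_i * l_i:
  H: (5/26) * 4 = 20/26
  G: (13/26) * 2 = 26/26
  E: (8/26) * 3 = 24/26
Sum = (20 + 26 + 24)/26 = 70/26

L = 70/26 = 2.6923 bits/symbol


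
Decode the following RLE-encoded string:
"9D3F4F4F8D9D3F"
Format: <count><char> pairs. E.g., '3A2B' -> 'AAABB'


Expanding each <count><char> pair:
  9D -> 'DDDDDDDDD'
  3F -> 'FFF'
  4F -> 'FFFF'
  4F -> 'FFFF'
  8D -> 'DDDDDDDD'
  9D -> 'DDDDDDDDD'
  3F -> 'FFF'

Decoded = DDDDDDDDDFFFFFFFFFFFDDDDDDDDDDDDDDDDDFFF


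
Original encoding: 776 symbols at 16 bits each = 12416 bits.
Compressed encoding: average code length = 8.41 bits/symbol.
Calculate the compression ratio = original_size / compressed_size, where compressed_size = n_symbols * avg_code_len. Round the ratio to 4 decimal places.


original_size = n_symbols * orig_bits = 776 * 16 = 12416 bits
compressed_size = n_symbols * avg_code_len = 776 * 8.41 = 6526.16 bits
ratio = original_size / compressed_size = 12416 / 6526.16 = 1.9025

Compression ratio = 1.9025


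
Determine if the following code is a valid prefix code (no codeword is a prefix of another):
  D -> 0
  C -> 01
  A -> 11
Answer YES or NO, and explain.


Checking each pair (does one codeword prefix another?):
  D='0' vs C='01': prefix -- VIOLATION

NO -- this is NOT a valid prefix code. D (0) is a prefix of C (01).


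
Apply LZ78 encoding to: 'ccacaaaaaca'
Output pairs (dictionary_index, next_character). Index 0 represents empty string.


LZ78 encoding steps:
Dictionary: {0: ''}
Step 1: w='' (idx 0), next='c' -> output (0, 'c'), add 'c' as idx 1
Step 2: w='c' (idx 1), next='a' -> output (1, 'a'), add 'ca' as idx 2
Step 3: w='ca' (idx 2), next='a' -> output (2, 'a'), add 'caa' as idx 3
Step 4: w='' (idx 0), next='a' -> output (0, 'a'), add 'a' as idx 4
Step 5: w='a' (idx 4), next='a' -> output (4, 'a'), add 'aa' as idx 5
Step 6: w='ca' (idx 2), end of input -> output (2, '')


Encoded: [(0, 'c'), (1, 'a'), (2, 'a'), (0, 'a'), (4, 'a'), (2, '')]


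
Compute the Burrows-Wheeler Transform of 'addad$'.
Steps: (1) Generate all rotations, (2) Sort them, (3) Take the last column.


Rotations (sorted):
  0: $addad -> last char: d
  1: ad$add -> last char: d
  2: addad$ -> last char: $
  3: d$adda -> last char: a
  4: dad$ad -> last char: d
  5: ddad$a -> last char: a


BWT = dd$ada


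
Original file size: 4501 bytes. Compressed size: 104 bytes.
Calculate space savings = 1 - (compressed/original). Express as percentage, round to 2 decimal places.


ratio = compressed/original = 104/4501 = 0.023106
savings = 1 - ratio = 1 - 0.023106 = 0.976894
as a percentage: 0.976894 * 100 = 97.69%

Space savings = 1 - 104/4501 = 97.69%


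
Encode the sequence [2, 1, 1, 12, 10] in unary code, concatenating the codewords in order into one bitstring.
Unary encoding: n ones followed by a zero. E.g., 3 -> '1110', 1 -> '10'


Encode each number as n ones followed by a terminating 0:
  2 -> 110 (3 bits)
  1 -> 10 (2 bits)
  1 -> 10 (2 bits)
  12 -> 1111111111110 (13 bits)
  10 -> 11111111110 (11 bits)
Total length = 3 + 2 + 2 + 13 + 11 = 31 bits.

Unary([2, 1, 1, 12, 10]) = 1101010111111111111011111111110 (31 bits)


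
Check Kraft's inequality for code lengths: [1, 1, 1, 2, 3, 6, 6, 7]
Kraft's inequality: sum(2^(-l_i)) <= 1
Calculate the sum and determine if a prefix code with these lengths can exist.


Sum = 2^(-1) + 2^(-1) + 2^(-1) + 2^(-2) + 2^(-3) + 2^(-6) + 2^(-6) + 2^(-7)
    = 0.5 + 0.5 + 0.5 + 0.25 + 0.125 + 0.015625 + 0.015625 + 0.0078125
    = 245/128 = 1.9140625
Since 1.9140625 > 1, Kraft's inequality is NOT satisfied.
A prefix code with these lengths CANNOT exist.

Kraft sum = 1.9140625. Not satisfied.


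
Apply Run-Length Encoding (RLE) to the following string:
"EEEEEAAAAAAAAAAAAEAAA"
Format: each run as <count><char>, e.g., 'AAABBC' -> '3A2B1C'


Scanning runs left to right:
  i=0: run of 'E' x 5 -> '5E'
  i=5: run of 'A' x 12 -> '12A'
  i=17: run of 'E' x 1 -> '1E'
  i=18: run of 'A' x 3 -> '3A'

RLE = 5E12A1E3A


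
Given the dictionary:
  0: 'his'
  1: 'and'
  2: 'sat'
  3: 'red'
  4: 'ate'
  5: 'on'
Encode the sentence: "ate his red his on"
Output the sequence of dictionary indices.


Look up each word in the dictionary:
  'ate' -> 4
  'his' -> 0
  'red' -> 3
  'his' -> 0
  'on' -> 5

Encoded: [4, 0, 3, 0, 5]


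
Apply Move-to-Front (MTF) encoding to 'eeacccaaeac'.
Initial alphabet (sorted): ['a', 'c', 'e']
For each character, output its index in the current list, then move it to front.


MTF encoding:
'e': index 2 in ['a', 'c', 'e'] -> ['e', 'a', 'c']
'e': index 0 in ['e', 'a', 'c'] -> ['e', 'a', 'c']
'a': index 1 in ['e', 'a', 'c'] -> ['a', 'e', 'c']
'c': index 2 in ['a', 'e', 'c'] -> ['c', 'a', 'e']
'c': index 0 in ['c', 'a', 'e'] -> ['c', 'a', 'e']
'c': index 0 in ['c', 'a', 'e'] -> ['c', 'a', 'e']
'a': index 1 in ['c', 'a', 'e'] -> ['a', 'c', 'e']
'a': index 0 in ['a', 'c', 'e'] -> ['a', 'c', 'e']
'e': index 2 in ['a', 'c', 'e'] -> ['e', 'a', 'c']
'a': index 1 in ['e', 'a', 'c'] -> ['a', 'e', 'c']
'c': index 2 in ['a', 'e', 'c'] -> ['c', 'a', 'e']


Output: [2, 0, 1, 2, 0, 0, 1, 0, 2, 1, 2]


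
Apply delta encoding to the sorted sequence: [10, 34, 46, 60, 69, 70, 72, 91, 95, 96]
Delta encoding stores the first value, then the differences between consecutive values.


First value: 10
Deltas:
  34 - 10 = 24
  46 - 34 = 12
  60 - 46 = 14
  69 - 60 = 9
  70 - 69 = 1
  72 - 70 = 2
  91 - 72 = 19
  95 - 91 = 4
  96 - 95 = 1


Delta encoded: [10, 24, 12, 14, 9, 1, 2, 19, 4, 1]


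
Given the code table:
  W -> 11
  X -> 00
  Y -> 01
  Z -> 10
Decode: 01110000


Decoding:
01 -> Y
11 -> W
00 -> X
00 -> X


Result: YWXX


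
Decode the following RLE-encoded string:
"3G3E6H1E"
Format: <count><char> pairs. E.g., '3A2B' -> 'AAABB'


Expanding each <count><char> pair:
  3G -> 'GGG'
  3E -> 'EEE'
  6H -> 'HHHHHH'
  1E -> 'E'

Decoded = GGGEEEHHHHHHE


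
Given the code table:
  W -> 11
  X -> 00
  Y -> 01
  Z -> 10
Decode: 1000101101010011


Decoding:
10 -> Z
00 -> X
10 -> Z
11 -> W
01 -> Y
01 -> Y
00 -> X
11 -> W


Result: ZXZWYYXW


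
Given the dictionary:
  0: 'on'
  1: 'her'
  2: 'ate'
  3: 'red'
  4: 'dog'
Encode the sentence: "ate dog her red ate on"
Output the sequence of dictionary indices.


Look up each word in the dictionary:
  'ate' -> 2
  'dog' -> 4
  'her' -> 1
  'red' -> 3
  'ate' -> 2
  'on' -> 0

Encoded: [2, 4, 1, 3, 2, 0]


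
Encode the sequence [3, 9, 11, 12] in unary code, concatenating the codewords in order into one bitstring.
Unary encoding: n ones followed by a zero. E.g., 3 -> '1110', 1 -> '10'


Encode each number as n ones followed by a terminating 0:
  3 -> 1110 (4 bits)
  9 -> 1111111110 (10 bits)
  11 -> 111111111110 (12 bits)
  12 -> 1111111111110 (13 bits)
Total length = 4 + 10 + 12 + 13 = 39 bits.

Unary([3, 9, 11, 12]) = 111011111111101111111111101111111111110 (39 bits)


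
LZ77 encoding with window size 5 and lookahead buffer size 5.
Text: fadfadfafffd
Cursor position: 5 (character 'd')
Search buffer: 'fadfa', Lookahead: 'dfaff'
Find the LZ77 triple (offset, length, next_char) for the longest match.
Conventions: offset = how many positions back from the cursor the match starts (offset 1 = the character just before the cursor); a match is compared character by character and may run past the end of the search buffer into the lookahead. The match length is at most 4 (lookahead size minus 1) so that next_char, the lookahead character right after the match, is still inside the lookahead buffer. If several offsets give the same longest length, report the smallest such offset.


Try each offset into the search buffer:
  offset=1 (pos 4, char 'a'): match length 0
  offset=2 (pos 3, char 'f'): match length 0
  offset=3 (pos 2, char 'd'): match length 3
  offset=4 (pos 1, char 'a'): match length 0
  offset=5 (pos 0, char 'f'): match length 0
Longest match has length 3 at offset 3.
next_char = character at position 5 + 3 = 8 -> 'f'

Best match: offset=3, length=3 (matching 'dfa' starting at position 2)
LZ77 triple: (3, 3, 'f')


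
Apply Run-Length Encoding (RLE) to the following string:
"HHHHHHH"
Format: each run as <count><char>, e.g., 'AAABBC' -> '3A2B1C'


Scanning runs left to right:
  i=0: run of 'H' x 7 -> '7H'

RLE = 7H


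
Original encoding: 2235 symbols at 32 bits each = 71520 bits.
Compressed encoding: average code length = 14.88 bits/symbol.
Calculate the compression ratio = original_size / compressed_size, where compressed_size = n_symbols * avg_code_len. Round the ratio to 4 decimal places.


original_size = n_symbols * orig_bits = 2235 * 32 = 71520 bits
compressed_size = n_symbols * avg_code_len = 2235 * 14.88 = 33256.8 bits
ratio = original_size / compressed_size = 71520 / 33256.8 = 2.1505

Compression ratio = 2.1505


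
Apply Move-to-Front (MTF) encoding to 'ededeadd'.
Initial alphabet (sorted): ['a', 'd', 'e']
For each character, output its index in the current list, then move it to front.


MTF encoding:
'e': index 2 in ['a', 'd', 'e'] -> ['e', 'a', 'd']
'd': index 2 in ['e', 'a', 'd'] -> ['d', 'e', 'a']
'e': index 1 in ['d', 'e', 'a'] -> ['e', 'd', 'a']
'd': index 1 in ['e', 'd', 'a'] -> ['d', 'e', 'a']
'e': index 1 in ['d', 'e', 'a'] -> ['e', 'd', 'a']
'a': index 2 in ['e', 'd', 'a'] -> ['a', 'e', 'd']
'd': index 2 in ['a', 'e', 'd'] -> ['d', 'a', 'e']
'd': index 0 in ['d', 'a', 'e'] -> ['d', 'a', 'e']


Output: [2, 2, 1, 1, 1, 2, 2, 0]


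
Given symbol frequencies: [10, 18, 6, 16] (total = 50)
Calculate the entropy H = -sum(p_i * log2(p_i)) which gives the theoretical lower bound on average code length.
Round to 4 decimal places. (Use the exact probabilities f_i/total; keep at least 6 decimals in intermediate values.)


Per-symbol terms -p_i * log2(p_i) with p_i = f_i/50:
  p = 10/50 = 0.200000: log2(p) = -2.321928, -p*log2(p) = 0.464386
  p = 18/50 = 0.360000: log2(p) = -1.473931, -p*log2(p) = 0.530615
  p = 6/50 = 0.120000: log2(p) = -3.058894, -p*log2(p) = 0.367067
  p = 16/50 = 0.320000: log2(p) = -1.643856, -p*log2(p) = 0.526034
H = 0.464386 + 0.530615 + 0.367067 + 0.526034 = 1.888102

H = 1.8881 bits/symbol


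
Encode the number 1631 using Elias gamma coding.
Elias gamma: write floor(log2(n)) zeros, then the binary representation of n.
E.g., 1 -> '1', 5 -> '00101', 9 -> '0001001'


num_bits = floor(log2(1631)) + 1 = 11
leading_zeros = num_bits - 1 = 10
binary(1631) = 11001011111

Elias gamma(1631) = '0000000000' + '11001011111' = 000000000011001011111 (21 bits)


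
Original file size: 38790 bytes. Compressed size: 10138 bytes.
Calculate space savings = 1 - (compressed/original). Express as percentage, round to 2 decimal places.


ratio = compressed/original = 10138/38790 = 0.261356
savings = 1 - ratio = 1 - 0.261356 = 0.738644
as a percentage: 0.738644 * 100 = 73.86%

Space savings = 1 - 10138/38790 = 73.86%


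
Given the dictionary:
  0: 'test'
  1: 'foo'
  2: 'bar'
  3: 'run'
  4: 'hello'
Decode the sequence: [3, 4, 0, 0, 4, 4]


Look up each index in the dictionary:
  3 -> 'run'
  4 -> 'hello'
  0 -> 'test'
  0 -> 'test'
  4 -> 'hello'
  4 -> 'hello'

Decoded: "run hello test test hello hello"


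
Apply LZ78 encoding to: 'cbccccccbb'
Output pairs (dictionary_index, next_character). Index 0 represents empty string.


LZ78 encoding steps:
Dictionary: {0: ''}
Step 1: w='' (idx 0), next='c' -> output (0, 'c'), add 'c' as idx 1
Step 2: w='' (idx 0), next='b' -> output (0, 'b'), add 'b' as idx 2
Step 3: w='c' (idx 1), next='c' -> output (1, 'c'), add 'cc' as idx 3
Step 4: w='cc' (idx 3), next='c' -> output (3, 'c'), add 'ccc' as idx 4
Step 5: w='c' (idx 1), next='b' -> output (1, 'b'), add 'cb' as idx 5
Step 6: w='b' (idx 2), end of input -> output (2, '')


Encoded: [(0, 'c'), (0, 'b'), (1, 'c'), (3, 'c'), (1, 'b'), (2, '')]


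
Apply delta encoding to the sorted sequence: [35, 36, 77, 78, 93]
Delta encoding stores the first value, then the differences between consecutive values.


First value: 35
Deltas:
  36 - 35 = 1
  77 - 36 = 41
  78 - 77 = 1
  93 - 78 = 15


Delta encoded: [35, 1, 41, 1, 15]


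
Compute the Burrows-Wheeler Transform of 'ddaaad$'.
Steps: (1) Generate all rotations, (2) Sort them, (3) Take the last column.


Rotations (sorted):
  0: $ddaaad -> last char: d
  1: aaad$dd -> last char: d
  2: aad$dda -> last char: a
  3: ad$ddaa -> last char: a
  4: d$ddaaa -> last char: a
  5: daaad$d -> last char: d
  6: ddaaad$ -> last char: $


BWT = ddaaad$


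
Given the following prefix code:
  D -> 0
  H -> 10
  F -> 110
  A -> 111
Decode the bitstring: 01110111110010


Decoding step by step:
Bits 0 -> D
Bits 111 -> A
Bits 0 -> D
Bits 111 -> A
Bits 110 -> F
Bits 0 -> D
Bits 10 -> H


Decoded message: DADAFDH


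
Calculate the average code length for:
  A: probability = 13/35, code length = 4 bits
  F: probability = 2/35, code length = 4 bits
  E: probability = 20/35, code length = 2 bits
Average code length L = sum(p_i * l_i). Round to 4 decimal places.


Weighted contributions p_i * l_i:
  A: (13/35) * 4 = 52/35
  F: (2/35) * 4 = 8/35
  E: (20/35) * 2 = 40/35
Sum = (52 + 8 + 40)/35 = 100/35

L = 100/35 = 2.8571 bits/symbol


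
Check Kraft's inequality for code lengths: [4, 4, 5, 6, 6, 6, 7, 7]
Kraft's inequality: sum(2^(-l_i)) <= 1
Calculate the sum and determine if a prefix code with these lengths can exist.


Sum = 2^(-4) + 2^(-4) + 2^(-5) + 2^(-6) + 2^(-6) + 2^(-6) + 2^(-7) + 2^(-7)
    = 0.0625 + 0.0625 + 0.03125 + 0.015625 + 0.015625 + 0.015625 + 0.0078125 + 0.0078125
    = 28/128 = 0.21875
Since 0.21875 <= 1, Kraft's inequality IS satisfied.
A prefix code with these lengths CAN exist.

Kraft sum = 0.21875. Satisfied.


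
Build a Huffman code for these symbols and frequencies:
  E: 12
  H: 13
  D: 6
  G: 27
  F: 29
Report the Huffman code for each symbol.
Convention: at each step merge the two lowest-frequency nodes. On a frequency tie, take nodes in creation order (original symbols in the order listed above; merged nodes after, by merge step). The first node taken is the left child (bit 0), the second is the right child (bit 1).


Huffman tree construction:
Step 1: Merge D(6) + E(12) = 18
Step 2: Merge H(13) + (D+E)(18) = 31
Step 3: Merge G(27) + F(29) = 56
Step 4: Merge (H+(D+E))(31) + (G+F)(56) = 87
Read each symbol's code off the tree from the root (left child = 0, right child = 1).

Codes:
  E: 011 (length 3)
  H: 00 (length 2)
  D: 010 (length 3)
  G: 10 (length 2)
  F: 11 (length 2)
Average code length: 192/87 = 2.2069 bits/symbol


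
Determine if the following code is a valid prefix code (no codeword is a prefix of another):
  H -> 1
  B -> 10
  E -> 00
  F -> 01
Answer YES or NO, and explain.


Checking each pair (does one codeword prefix another?):
  H='1' vs B='10': prefix -- VIOLATION

NO -- this is NOT a valid prefix code. H (1) is a prefix of B (10).


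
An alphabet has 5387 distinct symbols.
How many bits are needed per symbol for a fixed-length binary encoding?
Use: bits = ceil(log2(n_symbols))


log2(5387) = 12.3953
Bracket: 2^12 = 4096 < 5387 <= 2^13 = 8192
So ceil(log2(5387)) = 13

bits = ceil(log2(5387)) = ceil(12.3953) = 13 bits


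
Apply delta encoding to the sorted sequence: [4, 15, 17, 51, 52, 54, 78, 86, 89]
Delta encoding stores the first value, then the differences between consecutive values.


First value: 4
Deltas:
  15 - 4 = 11
  17 - 15 = 2
  51 - 17 = 34
  52 - 51 = 1
  54 - 52 = 2
  78 - 54 = 24
  86 - 78 = 8
  89 - 86 = 3


Delta encoded: [4, 11, 2, 34, 1, 2, 24, 8, 3]


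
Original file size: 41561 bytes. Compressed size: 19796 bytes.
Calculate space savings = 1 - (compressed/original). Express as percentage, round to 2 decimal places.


ratio = compressed/original = 19796/41561 = 0.476312
savings = 1 - ratio = 1 - 0.476312 = 0.523688
as a percentage: 0.523688 * 100 = 52.37%

Space savings = 1 - 19796/41561 = 52.37%


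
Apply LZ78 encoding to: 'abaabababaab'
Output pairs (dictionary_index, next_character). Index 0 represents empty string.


LZ78 encoding steps:
Dictionary: {0: ''}
Step 1: w='' (idx 0), next='a' -> output (0, 'a'), add 'a' as idx 1
Step 2: w='' (idx 0), next='b' -> output (0, 'b'), add 'b' as idx 2
Step 3: w='a' (idx 1), next='a' -> output (1, 'a'), add 'aa' as idx 3
Step 4: w='b' (idx 2), next='a' -> output (2, 'a'), add 'ba' as idx 4
Step 5: w='ba' (idx 4), next='b' -> output (4, 'b'), add 'bab' as idx 5
Step 6: w='aa' (idx 3), next='b' -> output (3, 'b'), add 'aab' as idx 6


Encoded: [(0, 'a'), (0, 'b'), (1, 'a'), (2, 'a'), (4, 'b'), (3, 'b')]
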